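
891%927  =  891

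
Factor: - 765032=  - 2^3*95629^1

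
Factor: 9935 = 5^1 * 1987^1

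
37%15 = 7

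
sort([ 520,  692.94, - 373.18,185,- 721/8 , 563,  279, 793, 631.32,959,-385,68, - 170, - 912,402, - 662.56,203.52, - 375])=[-912, - 662.56, - 385 , - 375,  -  373.18, - 170,  -  721/8, 68, 185, 203.52,279,402, 520, 563, 631.32, 692.94, 793, 959]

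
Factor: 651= 3^1*7^1*31^1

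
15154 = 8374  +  6780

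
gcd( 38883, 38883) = 38883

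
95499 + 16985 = 112484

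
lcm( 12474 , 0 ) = 0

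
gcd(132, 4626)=6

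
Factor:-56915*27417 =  - 1560438555 = - 3^1*5^1*13^1*19^1*37^1 * 11383^1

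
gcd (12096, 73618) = 2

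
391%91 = 27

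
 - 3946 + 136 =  - 3810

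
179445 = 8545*21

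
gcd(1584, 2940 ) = 12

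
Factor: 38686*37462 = 2^2 * 23^1*29^2*18731^1 = 1449254932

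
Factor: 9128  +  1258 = 10386 = 2^1*3^2 * 577^1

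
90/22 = 4 + 1/11=4.09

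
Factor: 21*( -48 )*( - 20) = 20160 = 2^6 * 3^2 * 5^1 *7^1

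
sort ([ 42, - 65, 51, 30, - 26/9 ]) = [ - 65, - 26/9, 30, 42,51] 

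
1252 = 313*4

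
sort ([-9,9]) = [ - 9,9]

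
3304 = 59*56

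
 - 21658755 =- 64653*335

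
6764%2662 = 1440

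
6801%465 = 291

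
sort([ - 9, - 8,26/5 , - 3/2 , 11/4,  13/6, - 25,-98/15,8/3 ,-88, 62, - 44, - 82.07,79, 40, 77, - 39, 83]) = [-88,-82.07, - 44, - 39, - 25, - 9, - 8,-98/15, -3/2, 13/6, 8/3,11/4,26/5, 40, 62, 77, 79,83] 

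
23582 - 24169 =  - 587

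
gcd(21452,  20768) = 4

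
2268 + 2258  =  4526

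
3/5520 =1/1840 = 0.00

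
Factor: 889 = 7^1*127^1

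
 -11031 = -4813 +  - 6218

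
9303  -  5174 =4129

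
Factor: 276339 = 3^1*7^1*13159^1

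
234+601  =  835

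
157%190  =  157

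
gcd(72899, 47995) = 1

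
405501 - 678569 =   -  273068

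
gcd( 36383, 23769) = 1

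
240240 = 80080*3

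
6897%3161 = 575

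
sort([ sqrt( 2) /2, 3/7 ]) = [ 3/7, sqrt(2)/2]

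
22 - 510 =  - 488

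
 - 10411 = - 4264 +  - 6147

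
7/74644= 7/74644 = 0.00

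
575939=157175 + 418764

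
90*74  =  6660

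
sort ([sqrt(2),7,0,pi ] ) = [0,  sqrt(2),pi,7] 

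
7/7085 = 7/7085 = 0.00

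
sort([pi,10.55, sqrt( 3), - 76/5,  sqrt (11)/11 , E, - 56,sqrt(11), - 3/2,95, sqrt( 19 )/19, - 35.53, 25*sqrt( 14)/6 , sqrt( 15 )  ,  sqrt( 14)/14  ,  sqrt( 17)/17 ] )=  [-56, - 35.53, - 76/5 , - 3/2, sqrt( 19 ) /19, sqrt( 17) /17,sqrt( 14 )/14,sqrt( 11 ) /11,sqrt( 3 ) , E, pi, sqrt(  11 ), sqrt( 15),10.55,25*sqrt( 14 )/6,  95 ] 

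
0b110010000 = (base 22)I4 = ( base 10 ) 400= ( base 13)24a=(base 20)100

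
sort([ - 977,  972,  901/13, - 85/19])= [ - 977, - 85/19,  901/13,  972]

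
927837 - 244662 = 683175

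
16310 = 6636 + 9674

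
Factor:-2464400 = -2^4*5^2*61^1*101^1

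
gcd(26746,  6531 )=311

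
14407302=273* 52774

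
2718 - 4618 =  - 1900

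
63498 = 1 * 63498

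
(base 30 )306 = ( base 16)A92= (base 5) 41311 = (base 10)2706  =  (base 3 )10201020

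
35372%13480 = 8412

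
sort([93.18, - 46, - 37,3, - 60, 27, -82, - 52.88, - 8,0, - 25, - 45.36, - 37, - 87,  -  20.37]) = [ - 87 , - 82, - 60, - 52.88,-46, - 45.36,-37, - 37, - 25, - 20.37, - 8,0,3, 27, 93.18]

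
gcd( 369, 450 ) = 9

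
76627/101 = 76627/101 = 758.68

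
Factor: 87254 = 2^1*43627^1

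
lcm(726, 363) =726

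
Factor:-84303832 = - 2^3*23^1*458173^1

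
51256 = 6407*8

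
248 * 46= 11408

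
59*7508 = 442972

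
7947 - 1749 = 6198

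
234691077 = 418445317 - 183754240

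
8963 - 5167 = 3796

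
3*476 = 1428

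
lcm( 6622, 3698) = 284746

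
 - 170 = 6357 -6527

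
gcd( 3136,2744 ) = 392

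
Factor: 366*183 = 66978  =  2^1*3^2*61^2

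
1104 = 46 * 24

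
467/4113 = 467/4113 =0.11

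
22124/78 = 283 + 25/39 = 283.64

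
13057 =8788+4269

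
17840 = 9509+8331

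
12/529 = 12/529 = 0.02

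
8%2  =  0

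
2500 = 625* 4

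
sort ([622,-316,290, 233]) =[ -316, 233, 290, 622]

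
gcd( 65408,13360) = 16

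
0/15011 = 0 = 0.00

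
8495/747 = 11+ 278/747   =  11.37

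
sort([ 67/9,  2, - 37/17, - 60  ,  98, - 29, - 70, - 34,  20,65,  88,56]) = [  -  70, - 60, - 34, - 29,-37/17,2, 67/9, 20, 56,  65, 88, 98]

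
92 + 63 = 155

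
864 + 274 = 1138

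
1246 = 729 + 517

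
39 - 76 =-37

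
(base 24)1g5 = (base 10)965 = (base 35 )RK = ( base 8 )1705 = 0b1111000101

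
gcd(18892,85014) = 9446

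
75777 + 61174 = 136951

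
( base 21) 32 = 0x41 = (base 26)2D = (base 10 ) 65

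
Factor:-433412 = -2^2*7^1*23^1*673^1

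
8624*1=8624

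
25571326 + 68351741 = 93923067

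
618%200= 18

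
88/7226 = 44/3613 =0.01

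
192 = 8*24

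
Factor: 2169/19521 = 1/9 = 3^( - 2 )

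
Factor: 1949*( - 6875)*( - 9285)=124413196875  =  3^1*5^5* 11^1*619^1*1949^1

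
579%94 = 15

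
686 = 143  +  543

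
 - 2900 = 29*( - 100)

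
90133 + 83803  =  173936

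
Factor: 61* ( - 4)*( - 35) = 2^2*5^1 * 7^1 * 61^1 = 8540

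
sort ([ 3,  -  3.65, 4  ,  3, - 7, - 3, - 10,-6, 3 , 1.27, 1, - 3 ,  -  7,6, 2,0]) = [  -  10, - 7, - 7,  -  6,- 3.65, - 3, - 3, 0,  1,1.27, 2, 3, 3, 3, 4, 6]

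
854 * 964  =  823256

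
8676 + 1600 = 10276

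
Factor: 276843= 3^1* 7^1* 13183^1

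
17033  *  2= 34066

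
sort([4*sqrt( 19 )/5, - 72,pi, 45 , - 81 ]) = [  -  81, - 72, pi, 4*sqrt( 19 )/5, 45]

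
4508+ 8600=13108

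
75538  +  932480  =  1008018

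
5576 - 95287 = -89711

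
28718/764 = 37 + 225/382 = 37.59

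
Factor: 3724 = 2^2 * 7^2*19^1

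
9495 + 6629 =16124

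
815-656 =159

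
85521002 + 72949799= 158470801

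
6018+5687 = 11705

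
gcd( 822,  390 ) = 6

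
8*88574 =708592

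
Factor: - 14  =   - 2^1*7^1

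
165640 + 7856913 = 8022553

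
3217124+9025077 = 12242201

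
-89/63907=-1 + 63818/63907 = - 0.00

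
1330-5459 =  - 4129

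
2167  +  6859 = 9026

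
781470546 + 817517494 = 1598988040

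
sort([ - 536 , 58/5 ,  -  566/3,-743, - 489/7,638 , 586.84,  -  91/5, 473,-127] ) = [- 743 , - 536 , - 566/3, - 127, -489/7,-91/5,58/5,473,586.84,638]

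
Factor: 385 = 5^1  *7^1*11^1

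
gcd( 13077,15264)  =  9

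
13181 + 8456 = 21637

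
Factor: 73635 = 3^1 *5^1*4909^1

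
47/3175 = 47/3175 =0.01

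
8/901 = 8/901 = 0.01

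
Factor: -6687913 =  -  109^1*61357^1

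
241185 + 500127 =741312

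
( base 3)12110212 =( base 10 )3992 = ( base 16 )F98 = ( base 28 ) 52g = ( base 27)5CN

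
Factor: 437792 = 2^5 * 13681^1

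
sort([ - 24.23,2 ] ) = [ - 24.23, 2]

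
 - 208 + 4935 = 4727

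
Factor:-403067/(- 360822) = 811/726 = 2^( -1 )*3^ ( - 1 )*11^(-2)*811^1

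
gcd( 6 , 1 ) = 1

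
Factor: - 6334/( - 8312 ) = 2^( - 2)*1039^ (- 1 )*3167^1 = 3167/4156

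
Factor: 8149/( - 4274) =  - 2^(-1 ) * 29^1 * 281^1*2137^ ( - 1)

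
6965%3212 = 541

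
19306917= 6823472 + 12483445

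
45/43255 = 9/8651 =0.00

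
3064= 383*8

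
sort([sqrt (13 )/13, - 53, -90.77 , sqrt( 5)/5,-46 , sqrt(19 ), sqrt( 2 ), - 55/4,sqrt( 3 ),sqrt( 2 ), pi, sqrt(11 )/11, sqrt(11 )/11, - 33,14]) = [ - 90.77, - 53 , - 46, - 33, - 55/4,sqrt (13 )/13, sqrt ( 11)/11, sqrt( 11)/11,  sqrt(5 )/5, sqrt(2 ),  sqrt(2),sqrt(3), pi, sqrt( 19),  14]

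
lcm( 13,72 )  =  936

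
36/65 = 36/65 = 0.55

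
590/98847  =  590/98847 = 0.01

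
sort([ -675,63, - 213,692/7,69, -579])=[ - 675, - 579,-213, 63,69, 692/7]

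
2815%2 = 1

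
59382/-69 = -19794/23 = - 860.61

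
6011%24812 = 6011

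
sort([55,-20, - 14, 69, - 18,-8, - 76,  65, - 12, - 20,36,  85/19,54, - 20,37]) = [-76, - 20, - 20, - 20, - 18, - 14,-12, -8,85/19, 36,37 , 54,  55,65,  69 ]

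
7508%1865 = 48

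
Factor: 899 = 29^1*31^1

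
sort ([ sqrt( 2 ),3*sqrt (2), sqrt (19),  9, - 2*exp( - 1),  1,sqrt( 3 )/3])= [-2*exp( - 1), sqrt(3)/3,1,sqrt( 2), 3*sqrt( 2), sqrt( 19),9 ]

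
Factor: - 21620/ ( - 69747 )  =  2^2 *3^( - 1 )*  5^1 *23^1*47^1*67^ ( - 1)*347^( - 1) 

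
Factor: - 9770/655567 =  - 2^1*5^1*11^( - 1 )*61^( - 1) = - 10/671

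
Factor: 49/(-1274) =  - 2^(-1 )* 13^(-1) = - 1/26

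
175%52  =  19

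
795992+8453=804445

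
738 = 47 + 691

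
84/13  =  6 + 6/13 = 6.46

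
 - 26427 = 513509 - 539936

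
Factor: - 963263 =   -  7^1 * 23^1*31^1*193^1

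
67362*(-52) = -3502824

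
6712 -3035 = 3677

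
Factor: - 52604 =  - 2^2*13151^1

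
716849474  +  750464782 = 1467314256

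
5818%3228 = 2590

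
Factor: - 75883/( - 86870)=2^( - 1)*5^( - 1)*7^( - 1 )*17^( - 1)*73^( - 1)*75883^1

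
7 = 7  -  0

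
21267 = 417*51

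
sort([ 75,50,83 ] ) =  [ 50,75,83] 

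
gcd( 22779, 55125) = 9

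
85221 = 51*1671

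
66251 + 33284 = 99535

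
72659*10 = 726590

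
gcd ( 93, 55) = 1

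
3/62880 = 1/20960 = 0.00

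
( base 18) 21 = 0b100101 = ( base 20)1H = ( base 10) 37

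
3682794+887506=4570300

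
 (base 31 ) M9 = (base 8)1263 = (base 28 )oj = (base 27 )pg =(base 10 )691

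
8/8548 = 2/2137 =0.00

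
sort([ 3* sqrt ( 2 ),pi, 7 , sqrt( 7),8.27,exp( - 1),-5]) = [ - 5, exp ( - 1 ), sqrt( 7),  pi, 3*sqrt( 2) , 7,8.27] 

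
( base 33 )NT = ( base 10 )788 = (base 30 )q8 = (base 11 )657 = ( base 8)1424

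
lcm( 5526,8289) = 16578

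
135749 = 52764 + 82985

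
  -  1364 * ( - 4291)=5852924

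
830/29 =28+18/29 = 28.62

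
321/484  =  321/484 = 0.66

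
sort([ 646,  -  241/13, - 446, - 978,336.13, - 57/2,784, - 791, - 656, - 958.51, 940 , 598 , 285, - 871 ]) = [-978, - 958.51, -871, - 791, - 656, - 446, - 57/2, - 241/13,285,336.13, 598,646,  784,940]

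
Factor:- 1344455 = -5^1*7^1*107^1 * 359^1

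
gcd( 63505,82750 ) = 5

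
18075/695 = 26 + 1/139 = 26.01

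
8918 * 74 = 659932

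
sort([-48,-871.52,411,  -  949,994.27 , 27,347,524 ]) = [ - 949, - 871.52,  -  48,27,347,411 , 524,994.27 ]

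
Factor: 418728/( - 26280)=  -  3^(-1)* 5^( - 1)*239^1 = - 239/15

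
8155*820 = 6687100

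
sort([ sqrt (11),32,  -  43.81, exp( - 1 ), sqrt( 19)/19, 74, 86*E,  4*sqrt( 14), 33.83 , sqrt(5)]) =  [  -  43.81,sqrt( 19)/19,exp( - 1 ), sqrt( 5),sqrt ( 11), 4*sqrt(14), 32, 33.83, 74,  86*E ]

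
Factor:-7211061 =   -  3^2*11^1*13^2*431^1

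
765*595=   455175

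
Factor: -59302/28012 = -199/94=- 2^( - 1 )*47^( - 1)*199^1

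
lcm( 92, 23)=92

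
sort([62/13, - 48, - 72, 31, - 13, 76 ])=[ - 72, - 48, - 13,62/13,31, 76]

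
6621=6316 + 305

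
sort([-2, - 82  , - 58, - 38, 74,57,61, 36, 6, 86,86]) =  [-82,-58, - 38, -2,  6, 36, 57,61,74, 86, 86 ]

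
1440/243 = 5 + 25/27 = 5.93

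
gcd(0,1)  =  1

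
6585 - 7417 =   -  832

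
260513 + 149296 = 409809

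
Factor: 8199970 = 2^1*5^1 *307^1*2671^1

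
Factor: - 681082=-2^1*340541^1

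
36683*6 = 220098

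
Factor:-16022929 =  - 13^1 * 107^1*11519^1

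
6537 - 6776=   -  239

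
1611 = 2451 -840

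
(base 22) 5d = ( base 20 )63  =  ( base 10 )123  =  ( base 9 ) 146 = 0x7b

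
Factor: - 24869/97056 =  - 2^( - 5)*3^( - 2) * 13^1 * 337^( - 1)*1913^1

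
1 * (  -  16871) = - 16871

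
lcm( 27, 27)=27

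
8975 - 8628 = 347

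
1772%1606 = 166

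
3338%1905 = 1433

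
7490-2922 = 4568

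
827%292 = 243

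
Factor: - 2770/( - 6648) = 2^( - 2)*3^( - 1)*5^1 = 5/12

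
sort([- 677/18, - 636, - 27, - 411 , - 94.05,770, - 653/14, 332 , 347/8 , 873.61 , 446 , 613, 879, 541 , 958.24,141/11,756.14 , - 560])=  [  -  636 ,- 560, - 411, - 94.05,-653/14, - 677/18,-27,141/11 , 347/8 , 332,446,541,613, 756.14,  770,873.61, 879, 958.24 ]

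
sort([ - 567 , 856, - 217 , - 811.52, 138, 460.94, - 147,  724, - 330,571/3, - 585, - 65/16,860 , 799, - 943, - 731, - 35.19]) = [- 943, - 811.52, - 731, - 585, - 567, - 330, -217, - 147, - 35.19, -65/16,138,  571/3, 460.94, 724, 799, 856, 860] 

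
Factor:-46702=- 2^1*19^1*1229^1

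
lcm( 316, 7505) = 30020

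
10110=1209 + 8901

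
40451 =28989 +11462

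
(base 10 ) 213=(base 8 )325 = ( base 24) 8L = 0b11010101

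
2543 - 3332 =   -  789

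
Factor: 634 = 2^1 *317^1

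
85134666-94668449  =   - 9533783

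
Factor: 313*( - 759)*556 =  - 2^2*3^1*11^1* 23^1*139^1*313^1  =  - 132087252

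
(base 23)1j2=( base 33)tb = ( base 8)1710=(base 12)688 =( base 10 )968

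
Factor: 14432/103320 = 44/315 = 2^2*3^( - 2 )*5^ ( - 1)*7^( - 1)*11^1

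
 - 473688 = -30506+-443182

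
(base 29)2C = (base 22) 34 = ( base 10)70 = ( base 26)2I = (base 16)46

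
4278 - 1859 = 2419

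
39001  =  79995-40994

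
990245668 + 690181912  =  1680427580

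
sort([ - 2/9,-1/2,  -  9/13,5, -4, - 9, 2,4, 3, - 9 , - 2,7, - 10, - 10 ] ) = [ - 10, - 10,-9, - 9,  -  4, - 2,  -  9/13,-1/2, - 2/9,2,3,  4,5, 7 ] 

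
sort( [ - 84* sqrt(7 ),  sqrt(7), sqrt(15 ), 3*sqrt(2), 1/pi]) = [ - 84 * sqrt(7), 1/pi, sqrt(7), sqrt(15),3*sqrt(2 ) ]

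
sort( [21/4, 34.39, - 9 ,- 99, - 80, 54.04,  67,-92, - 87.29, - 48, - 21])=[ - 99,  -  92,-87.29,  -  80, - 48,  -  21, - 9, 21/4,34.39,54.04,67 ]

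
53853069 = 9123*5903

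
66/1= 66 = 66.00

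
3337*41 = 136817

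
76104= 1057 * 72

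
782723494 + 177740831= 960464325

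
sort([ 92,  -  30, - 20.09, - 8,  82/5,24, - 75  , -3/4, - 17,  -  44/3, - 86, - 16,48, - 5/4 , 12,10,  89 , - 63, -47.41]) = [ - 86, - 75, - 63 , - 47.41,- 30,-20.09, - 17, - 16, - 44/3, - 8, - 5/4, - 3/4,10,12, 82/5, 24, 48, 89 , 92]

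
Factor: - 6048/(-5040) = 2^1*3^1 * 5^( - 1) = 6/5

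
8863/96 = 8863/96 = 92.32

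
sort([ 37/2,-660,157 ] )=[ - 660,  37/2, 157] 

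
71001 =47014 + 23987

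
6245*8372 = 52283140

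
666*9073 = 6042618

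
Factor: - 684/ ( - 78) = 2^1*3^1*13^( -1) * 19^1 = 114/13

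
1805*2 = 3610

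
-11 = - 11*1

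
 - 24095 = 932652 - 956747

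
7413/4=7413/4=1853.25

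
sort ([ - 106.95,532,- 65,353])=[ - 106.95,-65, 353 , 532]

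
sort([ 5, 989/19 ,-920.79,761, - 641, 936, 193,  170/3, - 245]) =[ - 920.79, - 641,-245, 5, 989/19, 170/3, 193,761,936 ] 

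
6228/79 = 6228/79 = 78.84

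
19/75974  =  19/75974 = 0.00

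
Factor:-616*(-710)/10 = 43736 =2^3*7^1*11^1*71^1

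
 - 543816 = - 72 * 7553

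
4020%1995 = 30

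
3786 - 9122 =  - 5336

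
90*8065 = 725850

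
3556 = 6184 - 2628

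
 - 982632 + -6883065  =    -  7865697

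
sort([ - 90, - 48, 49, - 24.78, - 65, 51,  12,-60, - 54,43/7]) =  [ - 90, - 65,-60, - 54, - 48, - 24.78, 43/7, 12, 49, 51 ] 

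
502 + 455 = 957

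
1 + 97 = 98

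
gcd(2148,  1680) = 12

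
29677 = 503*59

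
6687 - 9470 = -2783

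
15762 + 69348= 85110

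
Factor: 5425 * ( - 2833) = - 5^2*7^1*31^1*2833^1 = - 15369025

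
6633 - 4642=1991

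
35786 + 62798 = 98584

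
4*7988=31952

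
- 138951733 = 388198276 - 527150009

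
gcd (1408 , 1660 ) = 4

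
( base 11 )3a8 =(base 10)481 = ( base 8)741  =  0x1e1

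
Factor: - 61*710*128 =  - 5543680 = - 2^8*5^1 * 61^1*71^1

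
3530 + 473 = 4003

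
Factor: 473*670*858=271908780 = 2^2*3^1*5^1*11^2*13^1*43^1*67^1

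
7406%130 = 126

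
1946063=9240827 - 7294764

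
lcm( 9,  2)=18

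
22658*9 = 203922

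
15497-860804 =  - 845307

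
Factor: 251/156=2^ (-2 )*3^( - 1 )*13^( - 1)*251^1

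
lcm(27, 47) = 1269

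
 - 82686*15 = -1240290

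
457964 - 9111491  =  -8653527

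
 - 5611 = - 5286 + -325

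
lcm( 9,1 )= 9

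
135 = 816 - 681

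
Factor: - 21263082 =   -  2^1 *3^1*47^1 * 75401^1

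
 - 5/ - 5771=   5/5771= 0.00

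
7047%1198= 1057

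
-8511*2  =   - 17022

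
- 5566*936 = - 5209776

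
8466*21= 177786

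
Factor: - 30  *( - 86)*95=2^2*3^1*5^2*19^1*43^1=   245100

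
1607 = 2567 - 960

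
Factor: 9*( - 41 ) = -369 = - 3^2 * 41^1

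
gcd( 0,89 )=89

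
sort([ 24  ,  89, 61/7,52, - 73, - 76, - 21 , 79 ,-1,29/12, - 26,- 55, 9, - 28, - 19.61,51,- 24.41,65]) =[ - 76, - 73, - 55, - 28, - 26,-24.41, - 21, - 19.61, - 1,29/12,61/7,9,  24,51,52,65,79,89 ]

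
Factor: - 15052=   -  2^2*53^1*71^1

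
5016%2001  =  1014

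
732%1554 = 732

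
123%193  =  123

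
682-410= 272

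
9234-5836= 3398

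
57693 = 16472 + 41221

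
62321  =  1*62321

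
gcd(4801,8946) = 1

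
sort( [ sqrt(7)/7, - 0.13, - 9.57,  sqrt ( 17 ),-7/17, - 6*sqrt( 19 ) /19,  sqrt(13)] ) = [ - 9.57, - 6*sqrt( 19)/19, - 7/17 , - 0.13,  sqrt( 7)/7  ,  sqrt( 13 ), sqrt (17) ] 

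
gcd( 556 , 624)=4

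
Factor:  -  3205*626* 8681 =-2^1*5^1*313^1*641^1*8681^1 = - 17416950730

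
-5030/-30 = 503/3= 167.67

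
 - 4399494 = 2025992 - 6425486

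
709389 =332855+376534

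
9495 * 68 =645660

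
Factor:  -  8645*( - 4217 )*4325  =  157672048625 =5^3*7^1*13^1*19^1*173^1 * 4217^1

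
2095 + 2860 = 4955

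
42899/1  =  42899 = 42899.00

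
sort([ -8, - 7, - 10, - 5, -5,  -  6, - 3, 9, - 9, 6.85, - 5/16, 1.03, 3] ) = [ - 10, - 9, - 8, - 7, - 6, - 5, - 5,- 3, - 5/16, 1.03,  3, 6.85,  9]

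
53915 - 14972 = 38943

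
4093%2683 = 1410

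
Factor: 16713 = 3^3 *619^1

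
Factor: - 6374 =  - 2^1*3187^1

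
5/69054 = 5/69054 = 0.00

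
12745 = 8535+4210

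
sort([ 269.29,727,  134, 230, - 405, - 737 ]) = [ - 737, - 405, 134,230  ,  269.29,727 ]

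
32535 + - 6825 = 25710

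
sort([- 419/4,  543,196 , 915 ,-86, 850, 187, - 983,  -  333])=[- 983 ,-333,-419/4,-86,187,196 , 543,850, 915 ]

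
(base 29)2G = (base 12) 62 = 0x4a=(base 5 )244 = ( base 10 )74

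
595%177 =64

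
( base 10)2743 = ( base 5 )41433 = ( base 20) 6H3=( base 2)101010110111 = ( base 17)986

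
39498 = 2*19749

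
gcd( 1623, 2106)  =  3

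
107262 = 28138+79124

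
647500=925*700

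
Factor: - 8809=  -  23^1*383^1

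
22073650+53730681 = 75804331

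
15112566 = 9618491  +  5494075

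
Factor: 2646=2^1*3^3* 7^2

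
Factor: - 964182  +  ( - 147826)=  - 2^3*97^1*1433^1=- 1112008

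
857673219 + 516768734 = 1374441953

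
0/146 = 0 = 0.00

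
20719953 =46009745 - 25289792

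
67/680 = 67/680 = 0.10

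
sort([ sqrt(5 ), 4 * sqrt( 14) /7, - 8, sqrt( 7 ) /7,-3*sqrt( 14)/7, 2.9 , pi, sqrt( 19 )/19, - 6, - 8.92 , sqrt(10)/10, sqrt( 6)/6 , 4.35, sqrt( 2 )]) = [ - 8.92 , - 8, - 6,-3*sqrt( 14)/7,sqrt(19 )/19,  sqrt( 10 ) /10,sqrt ( 7)/7,  sqrt( 6 )/6,sqrt (2),  4* sqrt( 14 ) /7,sqrt( 5) , 2.9, pi, 4.35] 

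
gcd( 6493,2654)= 1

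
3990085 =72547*55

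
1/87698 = 1/87698 = 0.00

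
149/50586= 149/50586 = 0.00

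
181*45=8145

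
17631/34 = 17631/34  =  518.56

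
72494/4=18123 + 1/2= 18123.50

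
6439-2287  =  4152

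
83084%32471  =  18142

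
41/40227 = 41/40227 = 0.00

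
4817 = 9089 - 4272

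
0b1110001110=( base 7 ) 2440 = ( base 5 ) 12120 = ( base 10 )910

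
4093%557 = 194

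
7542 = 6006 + 1536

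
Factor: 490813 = 167^1*2939^1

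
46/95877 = 46/95877 = 0.00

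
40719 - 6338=34381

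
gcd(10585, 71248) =73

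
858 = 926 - 68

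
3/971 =3/971 = 0.00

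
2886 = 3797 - 911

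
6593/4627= 1+ 1966/4627 = 1.42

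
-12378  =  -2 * 6189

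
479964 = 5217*92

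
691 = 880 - 189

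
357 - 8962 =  - 8605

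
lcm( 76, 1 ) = 76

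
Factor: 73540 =2^2 * 5^1*3677^1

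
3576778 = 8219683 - 4642905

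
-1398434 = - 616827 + -781607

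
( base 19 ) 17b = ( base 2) 111111001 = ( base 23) lm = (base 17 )1cc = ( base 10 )505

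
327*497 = 162519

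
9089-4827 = 4262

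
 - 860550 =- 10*86055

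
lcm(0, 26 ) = 0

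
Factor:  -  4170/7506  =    -  5/9 = - 3^ ( -2 ) * 5^1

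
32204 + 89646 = 121850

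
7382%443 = 294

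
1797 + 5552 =7349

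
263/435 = 263/435 = 0.60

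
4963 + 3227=8190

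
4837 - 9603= - 4766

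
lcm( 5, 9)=45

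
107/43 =2 + 21/43=2.49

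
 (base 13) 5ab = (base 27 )19E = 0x3DA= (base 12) 6a2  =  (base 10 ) 986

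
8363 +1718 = 10081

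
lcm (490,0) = 0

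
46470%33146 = 13324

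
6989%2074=767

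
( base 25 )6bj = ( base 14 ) 168C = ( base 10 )4044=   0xFCC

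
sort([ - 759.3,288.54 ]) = [ - 759.3,288.54 ] 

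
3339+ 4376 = 7715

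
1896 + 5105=7001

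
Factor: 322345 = 5^1 * 23^1*2803^1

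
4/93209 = 4/93209 = 0.00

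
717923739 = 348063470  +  369860269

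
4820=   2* 2410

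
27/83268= 1/3084 = 0.00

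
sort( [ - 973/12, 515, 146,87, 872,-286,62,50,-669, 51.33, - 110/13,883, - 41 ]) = [ - 669, - 286, - 973/12,  -  41,-110/13 , 50, 51.33, 62,87 , 146, 515, 872, 883 ] 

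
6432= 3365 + 3067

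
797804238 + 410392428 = 1208196666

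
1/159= 1/159 = 0.01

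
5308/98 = 54 + 8/49 = 54.16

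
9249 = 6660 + 2589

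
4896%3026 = 1870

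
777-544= 233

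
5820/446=2910/223 = 13.05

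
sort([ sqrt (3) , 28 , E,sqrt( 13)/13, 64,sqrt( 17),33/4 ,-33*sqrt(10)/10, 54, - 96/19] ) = [ - 33*sqrt( 10)/10, - 96/19,sqrt(13)/13 , sqrt( 3), E, sqrt( 17),33/4 , 28,54 , 64]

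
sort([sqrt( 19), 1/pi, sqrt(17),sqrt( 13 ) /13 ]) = [sqrt( 13 )/13,1/pi,sqrt(17 ),sqrt( 19)]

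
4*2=8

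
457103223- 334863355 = 122239868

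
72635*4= 290540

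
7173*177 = 1269621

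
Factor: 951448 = 2^3*118931^1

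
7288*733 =5342104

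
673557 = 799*843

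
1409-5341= -3932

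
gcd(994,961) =1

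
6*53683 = 322098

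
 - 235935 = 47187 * ( - 5)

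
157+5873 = 6030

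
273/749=39/107 =0.36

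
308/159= 1 + 149/159 = 1.94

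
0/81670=0 = 0.00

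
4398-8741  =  -4343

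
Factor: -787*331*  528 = -137542416 = - 2^4*3^1 * 11^1*331^1*787^1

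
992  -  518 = 474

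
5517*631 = 3481227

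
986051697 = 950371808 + 35679889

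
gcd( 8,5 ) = 1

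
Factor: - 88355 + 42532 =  - 45823^1 =-45823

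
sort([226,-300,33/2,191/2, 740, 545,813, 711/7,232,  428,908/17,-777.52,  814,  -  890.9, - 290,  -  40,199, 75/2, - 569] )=[ - 890.9, - 777.52, - 569, - 300,-290,  -  40,33/2, 75/2,  908/17,191/2,711/7, 199,226,232, 428,545,740,  813, 814 ] 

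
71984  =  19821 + 52163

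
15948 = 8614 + 7334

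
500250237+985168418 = 1485418655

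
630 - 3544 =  - 2914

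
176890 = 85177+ 91713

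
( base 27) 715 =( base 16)140f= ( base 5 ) 131020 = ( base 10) 5135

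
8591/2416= 8591/2416 = 3.56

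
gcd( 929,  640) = 1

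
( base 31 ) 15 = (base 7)51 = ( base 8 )44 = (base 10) 36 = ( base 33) 13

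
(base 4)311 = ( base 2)110101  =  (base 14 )3b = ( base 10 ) 53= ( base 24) 25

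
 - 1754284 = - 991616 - 762668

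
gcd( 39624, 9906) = 9906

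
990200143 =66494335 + 923705808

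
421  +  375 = 796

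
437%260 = 177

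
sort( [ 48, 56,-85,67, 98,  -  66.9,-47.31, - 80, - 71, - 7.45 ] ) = [ - 85, - 80, - 71,- 66.9, - 47.31,- 7.45,48,56,67,98] 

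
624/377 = 48/29 = 1.66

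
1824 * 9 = 16416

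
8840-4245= 4595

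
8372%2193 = 1793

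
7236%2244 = 504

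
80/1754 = 40/877 = 0.05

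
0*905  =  0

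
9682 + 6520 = 16202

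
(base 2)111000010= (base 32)e2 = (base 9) 550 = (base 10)450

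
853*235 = 200455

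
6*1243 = 7458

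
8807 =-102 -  - 8909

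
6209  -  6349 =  - 140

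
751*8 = 6008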